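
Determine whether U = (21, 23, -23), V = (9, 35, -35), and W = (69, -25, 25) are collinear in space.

UV = (-12, 12, -12), UW = (48, -48, 48).
Each component of UW is -4 times the corresponding component of UV, so UW = -4·UV and the points are collinear.

Yes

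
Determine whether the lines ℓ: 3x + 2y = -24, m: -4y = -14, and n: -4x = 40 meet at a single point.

Lines aᵢx + bᵢy = cᵢ with pairwise distinct directions are concurrent exactly when det[aᵢ bᵢ cᵢ] = 0.
Here the determinant is 16.
Nonzero, so no common point exists.

No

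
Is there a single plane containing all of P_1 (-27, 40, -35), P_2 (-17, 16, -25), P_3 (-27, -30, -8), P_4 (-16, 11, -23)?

With P_1 as base: P_1P_2 = (10, -24, 10), P_1P_3 = (0, -70, 27), P_1P_4 = (11, -29, 12).
P_1P_3 × P_1P_4 = (-57, 297, 770).
P_1P_2 · (P_1P_3 × P_1P_4) = 2.
Since 2 ≠ 0, the four points are not coplanar.

No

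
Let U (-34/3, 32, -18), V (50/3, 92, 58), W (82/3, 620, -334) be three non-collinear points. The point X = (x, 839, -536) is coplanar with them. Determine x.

23

The plane through U, V, W has equation −63648x + (35360/3)y + 14144z = 2531776/3.
Substituting X: (-63648)x + (6923488/3) = 2531776/3, so x = 23.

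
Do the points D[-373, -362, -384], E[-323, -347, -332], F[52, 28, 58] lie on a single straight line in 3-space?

No

DE = (50, 15, 52), DF = (425, 390, 442).
DE × DF = (-13650, 0, 13125).
The cross product is nonzero, so the points do not lie on one line.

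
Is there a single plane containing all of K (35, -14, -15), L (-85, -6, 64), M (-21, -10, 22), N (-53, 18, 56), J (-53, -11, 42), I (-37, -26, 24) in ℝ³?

No

The plane through K, L, M has normal n = KL × KM = (-20, 16, -32) and equation n·P = -444.
Checking the remaining points: n·N = -444, n·J = -460, n·I = -444.
Since n·J = -460 ≠ -444, J is off the plane and the points are not all coplanar.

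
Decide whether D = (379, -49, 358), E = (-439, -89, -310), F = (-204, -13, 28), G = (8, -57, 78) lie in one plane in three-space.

A normal to the plane through D, E, F is n = DE × DF = (37248, 119504, -52768).
The plane has equation n·P = -10629648. For G: n·G = -10629648.
Equal, so G lies in the plane and all four are coplanar.

Yes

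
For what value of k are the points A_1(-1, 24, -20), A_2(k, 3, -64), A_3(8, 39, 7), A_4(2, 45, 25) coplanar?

Normal to plane A_1A_3A_4: n = (108, -324, 144); plane equation n·P = -10764.
Requiring n·A_2 = -10764: (108)k + (-10188) = -10764.
So k = -16/3.

-16/3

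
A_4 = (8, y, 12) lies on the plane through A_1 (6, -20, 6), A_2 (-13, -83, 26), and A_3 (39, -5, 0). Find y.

-40

Coplanarity requires A_1A_2 · (A_1A_3 × A_1A_4) = 0.
A_1A_2 = (-19, -63, 20), A_1A_3 = (33, 15, -6); the triple product is linear in y with coefficient 546 and constant term 21840.
Setting it to zero: y = -40.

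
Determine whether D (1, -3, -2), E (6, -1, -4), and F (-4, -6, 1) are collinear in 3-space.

No

DE = (5, 2, -2), DF = (-5, -3, 3).
DE × DF = (0, -5, -5).
The cross product is nonzero, so the points do not lie on one line.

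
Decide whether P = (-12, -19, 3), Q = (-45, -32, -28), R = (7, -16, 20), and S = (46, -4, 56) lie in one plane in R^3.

Yes

The four points are coplanar iff the 3×3 determinant with rows PQ, PR, PS is zero.
Rows: (-33, -13, -31), (19, 3, 17), (58, 15, 53).
Expanding along the first row: (-33)(-96) − (-13)(21) + (-31)(111) = 0.
Zero determinant ⇒ coplanar.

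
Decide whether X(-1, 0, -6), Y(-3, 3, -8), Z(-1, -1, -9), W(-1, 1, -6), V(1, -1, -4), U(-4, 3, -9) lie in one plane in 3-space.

No

The plane through X, Y, Z has normal n = XY × XZ = (-11, -6, 2) and equation n·P = -1.
Checking the remaining points: n·W = -7, n·V = -13, n·U = 8.
Since n·W = -7 ≠ -1, W is off the plane and the points are not all coplanar.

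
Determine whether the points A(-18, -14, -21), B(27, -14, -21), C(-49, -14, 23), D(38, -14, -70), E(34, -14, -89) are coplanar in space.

Yes

The plane through A, B, C has normal n = AB × AC = (0, -1980, 0) and equation n·P = 27720.
Checking the remaining points: n·D = 27720, n·E = 27720.
All equal 27720, so all 5 points lie in one plane.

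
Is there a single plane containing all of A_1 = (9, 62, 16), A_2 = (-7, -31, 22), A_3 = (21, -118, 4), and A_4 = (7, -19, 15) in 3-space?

No

With A_1 as base: A_1A_2 = (-16, -93, 6), A_1A_3 = (12, -180, -12), A_1A_4 = (-2, -81, -1).
A_1A_3 × A_1A_4 = (-792, 36, -1332).
A_1A_2 · (A_1A_3 × A_1A_4) = 1332.
Since 1332 ≠ 0, the four points are not coplanar.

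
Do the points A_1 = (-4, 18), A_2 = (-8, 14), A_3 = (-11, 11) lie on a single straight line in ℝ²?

Yes

A_1A_2 = (-4, -4), A_1A_3 = (-7, -7).
det[A_1A_2; A_1A_3] = (-4)(-7) − (-4)(-7) = 0.
The determinant is zero, so the points are collinear.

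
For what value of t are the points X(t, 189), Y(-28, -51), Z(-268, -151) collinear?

548

The three points are collinear iff det[XY; XZ] = 0.
This determinant is linear in t: (100)t + (-54800) = 0, so t = 548.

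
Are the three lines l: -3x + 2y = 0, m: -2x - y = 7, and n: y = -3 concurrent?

Yes

Intersecting l and m: solving the 2×2 system gives (x, y) = (-2, -3).
Substitute into n: (0)(-2) + (1)(-3) = -3.
This equals -3, so (-2, -3) lies on all three lines and they are concurrent.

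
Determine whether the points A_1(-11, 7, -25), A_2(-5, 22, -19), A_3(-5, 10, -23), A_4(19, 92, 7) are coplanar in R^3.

No

The four points are coplanar iff the 3×3 determinant with rows A_1A_2, A_1A_3, A_1A_4 is zero.
Rows: (6, 15, 6), (6, 3, 2), (30, 85, 32).
Expanding along the first row: (6)(-74) − (15)(132) + (6)(420) = 96.
Nonzero ⇒ not coplanar.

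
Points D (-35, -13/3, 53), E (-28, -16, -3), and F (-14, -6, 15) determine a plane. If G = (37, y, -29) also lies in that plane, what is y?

Coplanarity requires DE · (DF × DG) = 0.
DE = (7, -35/3, -56), DF = (21, -5/3, -38); the triple product is linear in y with coefficient -910 and constant term 6370/3.
Setting it to zero: y = 7/3.

7/3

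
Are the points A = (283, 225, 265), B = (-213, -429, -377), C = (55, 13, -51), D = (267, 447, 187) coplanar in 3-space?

Yes

A normal to the plane through A, B, C is n = AB × AC = (70560, -10360, -43960).
The plane has equation n·P = 5988080. For D: n·D = 5988080.
Equal, so D lies in the plane and all four are coplanar.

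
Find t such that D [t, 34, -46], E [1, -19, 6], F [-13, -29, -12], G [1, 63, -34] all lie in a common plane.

-15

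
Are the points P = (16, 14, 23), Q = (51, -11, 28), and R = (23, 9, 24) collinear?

Yes

PQ = (35, -25, 5), PR = (7, -5, 1).
Each component of PR is 1/5 times the corresponding component of PQ, so PR = 1/5·PQ and the points are collinear.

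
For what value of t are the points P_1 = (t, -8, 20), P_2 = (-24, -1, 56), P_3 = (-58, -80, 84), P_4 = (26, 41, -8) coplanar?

-2

The points are coplanar iff P_1P_2 · (P_1P_3 × P_1P_4) = 0.
Expanding, this is linear in t: (-3880)t + (-7760) = 0.
So t = -2.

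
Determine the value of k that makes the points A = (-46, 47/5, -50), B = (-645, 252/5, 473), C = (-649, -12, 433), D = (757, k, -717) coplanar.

18/5

The points are coplanar iff AB · (AC × AD) = 0.
Expanding, this is linear in k: (-26052)k + (468936/5) = 0.
So k = 18/5.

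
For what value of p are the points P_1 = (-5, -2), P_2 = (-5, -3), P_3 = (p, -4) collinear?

-5

Collinearity: (P_3 − P_1) must be parallel to (P_2 − P_1) = (0, -1).
Cross-multiplying the components: (p − (-5))·(-1) = (-2)·(0).
Solving gives p = -5.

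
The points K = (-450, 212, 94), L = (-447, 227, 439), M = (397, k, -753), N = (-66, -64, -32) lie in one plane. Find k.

-425

Coplanarity ⇔ det[KL; KM; KN] = 0.
Expanding, this is linear in k: (-132858)k + (-56464650) = 0.
So k = -425.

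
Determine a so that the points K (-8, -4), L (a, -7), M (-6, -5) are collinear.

-2

The three points are collinear iff det[KL; KM] = 0.
This determinant is linear in a: (-1)a + (-2) = 0, so a = -2.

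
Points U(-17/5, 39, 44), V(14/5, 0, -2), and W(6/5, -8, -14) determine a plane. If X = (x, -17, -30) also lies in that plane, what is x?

A normal to the plane is n = UV × UW = (100, 148, -112).
X lies in the plane iff n · UX = 0.
This gives (100)x + (340) = 0, so x = -17/5.

-17/5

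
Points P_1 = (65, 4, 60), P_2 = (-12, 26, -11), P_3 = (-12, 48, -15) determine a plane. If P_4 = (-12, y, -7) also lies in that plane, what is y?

4

A normal to the plane is n = P_1P_2 × P_1P_3 = (1474, -308, -1694).
P_4 lies in the plane iff n · P_1P_4 = 0.
This gives (-308)y + (1232) = 0, so y = 4.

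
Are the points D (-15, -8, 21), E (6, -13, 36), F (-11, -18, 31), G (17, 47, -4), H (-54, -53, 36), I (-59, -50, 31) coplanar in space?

No

The plane through D, E, F has normal n = DE × DF = (100, -150, -190) and equation n·P = -4290.
Checking the remaining points: n·G = -4590, n·H = -4290, n·I = -4290.
Since n·G = -4590 ≠ -4290, G is off the plane and the points are not all coplanar.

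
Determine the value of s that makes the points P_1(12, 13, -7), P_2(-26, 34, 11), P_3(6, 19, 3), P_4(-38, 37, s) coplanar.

Normal to plane P_1P_2P_3: n = (102, 272, -102); plane equation n·P = 5474.
Requiring n·P_4 = 5474: (-102)s + (6188) = 5474.
So s = 7.

7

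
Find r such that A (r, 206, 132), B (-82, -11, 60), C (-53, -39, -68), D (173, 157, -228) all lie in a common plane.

67

Coplanarity ⇔ det[AB; AC; AD] = 0.
Expanding, this is linear in r: (-29568)r + (1981056) = 0.
So r = 67.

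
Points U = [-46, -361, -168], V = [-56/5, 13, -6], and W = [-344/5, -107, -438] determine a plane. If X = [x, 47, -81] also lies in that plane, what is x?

Coplanarity requires UV · (UW × UX) = 0.
UV = (174/5, 374, 162), UW = (-114/5, 254, -270); the triple product is linear in x with coefficient -142128 and constant term -2700432.
Setting it to zero: x = -19.

-19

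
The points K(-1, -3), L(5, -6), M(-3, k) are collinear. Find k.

-2

The three points are collinear iff det[KL; KM] = 0.
This determinant is linear in k: (6)k + (12) = 0, so k = -2.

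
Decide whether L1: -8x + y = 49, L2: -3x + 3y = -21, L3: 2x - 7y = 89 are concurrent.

Yes

Lines aᵢx + bᵢy = cᵢ with pairwise distinct directions are concurrent exactly when det[aᵢ bᵢ cᵢ] = 0.
Here the determinant is 0.
It vanishes, so the lines are concurrent at (-8, -15).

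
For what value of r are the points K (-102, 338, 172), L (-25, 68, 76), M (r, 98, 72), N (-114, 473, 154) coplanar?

-83/3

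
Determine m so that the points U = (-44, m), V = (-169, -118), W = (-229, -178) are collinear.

7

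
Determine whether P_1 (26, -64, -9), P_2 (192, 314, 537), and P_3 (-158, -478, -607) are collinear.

No

P_1P_2 = (166, 378, 546), P_1P_3 = (-184, -414, -598).
Comparing components 3 and 1: (546)(-184) − (166)(-598) = -1196 ≠ 0, so P_1P_2 and P_1P_3 are not parallel and the points are not collinear.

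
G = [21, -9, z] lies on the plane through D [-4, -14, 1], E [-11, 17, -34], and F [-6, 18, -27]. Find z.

The plane through D, E, F has equation 252x − 126y − 162z = 594.
Substituting G: (-162)z + (6426) = 594, so z = 36.

36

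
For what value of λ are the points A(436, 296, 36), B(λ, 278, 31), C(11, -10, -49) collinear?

Direction AC = (-425, -306, -85). From the y-coordinate of B, the parameter along the line is τ = (278 − 296)/(-306) = 1/17.
Then λ = 436 + 1/17·(-425) = 411.

411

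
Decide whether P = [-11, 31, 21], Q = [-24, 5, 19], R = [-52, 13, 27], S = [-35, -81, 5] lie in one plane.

Yes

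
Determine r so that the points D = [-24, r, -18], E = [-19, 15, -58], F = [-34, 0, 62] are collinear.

10

Direction EF = (-15, -15, 120). From the x-coordinate of D, the parameter along the line is τ = (-24 − (-19))/(-15) = 1/3.
Then r = 15 + 1/3·(-15) = 10.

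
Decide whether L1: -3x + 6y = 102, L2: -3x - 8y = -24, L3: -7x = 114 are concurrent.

No

Intersecting L1 and L2: solving the 2×2 system gives (x, y) = (-16, 9).
Substitute into L3: (-7)(-16) + (0)(9) = 112.
But L3 requires 114 ≠ 112, so the three lines have no common point.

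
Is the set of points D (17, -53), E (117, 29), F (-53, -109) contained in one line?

DE = (100, 82), DF = (-70, -56).
Twice the signed area of △DEF is (100)(-56) − (82)(-70) = 140.
The area is nonzero, so the three points are not collinear.

No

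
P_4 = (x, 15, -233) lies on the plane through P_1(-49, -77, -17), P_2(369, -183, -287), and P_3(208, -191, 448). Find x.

-297

A normal to the plane is n = P_1P_2 × P_1P_3 = (-80070, -263760, -20410).
P_4 lies in the plane iff n · P_1P_4 = 0.
This gives (-80070)x + (-23780790) = 0, so x = -297.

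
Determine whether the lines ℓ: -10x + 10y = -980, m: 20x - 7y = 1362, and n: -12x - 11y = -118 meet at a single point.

Lines aᵢx + bᵢy = cᵢ with pairwise distinct directions are concurrent exactly when det[aᵢ bᵢ cᵢ] = 0.
Here the determinant is 0.
It vanishes, so the lines are concurrent at (52, -46).

Yes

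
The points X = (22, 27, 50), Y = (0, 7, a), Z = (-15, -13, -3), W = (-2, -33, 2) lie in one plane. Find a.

The points are coplanar iff XY · (XZ × XW) = 0.
Expanding, this is linear in a: (1260)a + (-25200) = 0.
So a = 20.

20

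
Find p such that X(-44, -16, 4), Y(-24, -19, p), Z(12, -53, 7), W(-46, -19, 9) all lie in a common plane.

The points are coplanar iff XY · (XZ × XW) = 0.
Expanding, this is linear in p: (-242)p + (-1694) = 0.
So p = -7.

-7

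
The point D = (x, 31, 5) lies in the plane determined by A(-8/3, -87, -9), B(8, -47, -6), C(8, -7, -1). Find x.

The plane through A, B, C has equation 80x − (160/3)y + (1280/3)z = 1760/3.
Substituting D: (80)x + (480) = 1760/3, so x = 4/3.

4/3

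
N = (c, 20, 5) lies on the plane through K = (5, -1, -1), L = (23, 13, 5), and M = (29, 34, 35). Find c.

35

A normal to the plane is n = KL × KM = (294, -504, 294).
N lies in the plane iff n · KN = 0.
This gives (294)c + (-10290) = 0, so c = 35.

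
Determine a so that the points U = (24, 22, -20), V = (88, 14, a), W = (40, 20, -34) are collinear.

Collinearity requires UV × UW = 0; each component is linear in a.
The x-component gives (2)a + (152) = 0, so a = -76.
The remaining components then also vanish.

-76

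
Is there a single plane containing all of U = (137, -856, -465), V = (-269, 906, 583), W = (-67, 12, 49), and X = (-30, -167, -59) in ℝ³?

The four points are coplanar iff the 3×3 determinant with rows UV, UW, UX is zero.
Rows: (-406, 1762, 1048), (-204, 868, 514), (-167, 689, 406).
Expanding along the first row: (-406)(-1738) − (1762)(3014) + (1048)(4400) = 6160.
Nonzero ⇒ not coplanar.

No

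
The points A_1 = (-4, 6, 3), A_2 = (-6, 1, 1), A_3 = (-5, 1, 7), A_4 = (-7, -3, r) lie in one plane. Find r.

3

Normal to plane A_1A_2A_3: n = (-30, 10, 5); plane equation n·P = 195.
Requiring n·A_4 = 195: (5)r + (180) = 195.
So r = 3.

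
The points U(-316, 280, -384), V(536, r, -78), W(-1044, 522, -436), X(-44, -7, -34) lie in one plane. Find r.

Normal to plane UWX: n = (69776, 240656, 143112); plane equation n·P = -9620544.
Requiring n·V = -9620544: (240656)r + (26237200) = -9620544.
So r = -149.

-149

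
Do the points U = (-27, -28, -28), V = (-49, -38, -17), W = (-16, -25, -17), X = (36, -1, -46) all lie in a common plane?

Yes

With U as base: UV = (-22, -10, 11), UW = (11, 3, 11), UX = (63, 27, -18).
UW × UX = (-351, 891, 108).
UV · (UW × UX) = 0.
The scalar triple product vanishes, so the four points are coplanar.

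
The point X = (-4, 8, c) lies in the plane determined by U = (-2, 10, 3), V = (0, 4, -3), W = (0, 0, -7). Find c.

1

Coplanarity requires UV · (UW × UX) = 0.
UV = (2, -6, -6), UW = (2, -10, -10); the triple product is linear in c with coefficient -8 and constant term 8.
Setting it to zero: c = 1.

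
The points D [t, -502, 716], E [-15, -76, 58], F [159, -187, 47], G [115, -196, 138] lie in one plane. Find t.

210

Coplanarity ⇔ det[DE; DF; DG] = 0.
Expanding, this is linear in t: (10200)t + (-2142000) = 0.
So t = 210.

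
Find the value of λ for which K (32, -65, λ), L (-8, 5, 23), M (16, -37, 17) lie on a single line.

Direction LM = (24, -42, -6). From the x-coordinate of K, the parameter along the line is τ = (32 − (-8))/24 = 5/3.
Then λ = 23 + 5/3·(-6) = 13.

13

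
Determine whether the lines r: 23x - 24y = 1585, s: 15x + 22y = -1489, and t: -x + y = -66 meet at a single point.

Yes

The three lines meet at one point iff the augmented coefficient matrix [aᵢ bᵢ cᵢ] has rank < 3, i.e. its determinant vanishes.
Here the determinant is 0.
It vanishes, so the lines are concurrent at (-1, -67).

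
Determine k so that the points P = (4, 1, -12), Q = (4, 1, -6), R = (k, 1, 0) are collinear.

4

Collinearity requires PQ × PR = 0; each component is linear in k.
The y-component gives (6)k + (-24) = 0, so k = 4.
The remaining components then also vanish.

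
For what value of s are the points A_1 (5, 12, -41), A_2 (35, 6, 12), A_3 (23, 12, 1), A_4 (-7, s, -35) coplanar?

The points are coplanar iff A_1A_2 · (A_1A_3 × A_1A_4) = 0.
Expanding, this is linear in s: (-306)s + (7344) = 0.
So s = 24.

24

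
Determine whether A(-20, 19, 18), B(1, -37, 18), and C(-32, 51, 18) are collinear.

AB = (21, -56, 0), AC = (-12, 32, 0).
AB × AC = (0, 0, 0).
The cross product vanishes, so the three points are collinear.

Yes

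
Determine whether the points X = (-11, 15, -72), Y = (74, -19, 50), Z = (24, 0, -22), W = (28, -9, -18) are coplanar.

Yes

With X as base: XY = (85, -34, 122), XZ = (35, -15, 50), XW = (39, -24, 54).
XZ × XW = (390, 60, -255).
XY · (XZ × XW) = 0.
The scalar triple product vanishes, so the four points are coplanar.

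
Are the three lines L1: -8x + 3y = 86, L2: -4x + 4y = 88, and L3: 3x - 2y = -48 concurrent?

The three lines meet at one point iff the augmented coefficient matrix [aᵢ bᵢ cᵢ] has rank < 3, i.e. its determinant vanishes.
Here the determinant is 0.
It vanishes, so the lines are concurrent at (-4, 18).

Yes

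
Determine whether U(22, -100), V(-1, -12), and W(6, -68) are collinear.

UV = (-23, 88), UW = (-16, 32).
det[UV; UW] = (-23)(32) − (88)(-16) = 672.
The determinant is nonzero, so they are not collinear.

No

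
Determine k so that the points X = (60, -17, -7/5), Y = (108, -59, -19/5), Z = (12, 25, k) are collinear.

1

Collinearity requires XY × XZ = 0; each component is linear in k.
The x-component gives (-42)k + (42) = 0, so k = 1.
The remaining components then also vanish.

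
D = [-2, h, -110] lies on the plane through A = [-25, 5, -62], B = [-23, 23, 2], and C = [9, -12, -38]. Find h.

A normal to the plane is n = AB × AC = (1520, 2128, -646).
D lies in the plane iff n · AD = 0.
This gives (2128)h + (55328) = 0, so h = -26.

-26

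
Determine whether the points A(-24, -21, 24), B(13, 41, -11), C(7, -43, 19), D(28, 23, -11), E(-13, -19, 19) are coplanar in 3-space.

The plane through A, B, C has normal n = AB × AC = (-1080, -900, -2736) and equation n·P = -20844.
Checking the remaining points: n·D = -20844, n·E = -20844.
All equal -20844, so all 5 points lie in one plane.

Yes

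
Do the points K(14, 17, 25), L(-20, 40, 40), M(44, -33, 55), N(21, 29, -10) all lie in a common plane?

A normal to the plane through K, L, M is n = KL × KM = (1440, 1470, 1010).
The plane has equation n·P = 70400. For N: n·N = 62770.
62770 ≠ 70400, so N is off the plane.

No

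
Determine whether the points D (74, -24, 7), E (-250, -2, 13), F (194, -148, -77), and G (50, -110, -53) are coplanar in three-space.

No

A normal to the plane through D, E, F is n = DE × DF = (-1104, -26496, 37536).
The plane has equation n·P = 816960. For G: n·G = 869952.
869952 ≠ 816960, so G is off the plane.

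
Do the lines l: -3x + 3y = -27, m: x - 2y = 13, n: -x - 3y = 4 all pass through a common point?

No

Intersecting l and m: solving the 2×2 system gives (x, y) = (5, -4).
Substitute into n: (-1)(5) + (-3)(-4) = 7.
But n requires 4 ≠ 7, so the three lines have no common point.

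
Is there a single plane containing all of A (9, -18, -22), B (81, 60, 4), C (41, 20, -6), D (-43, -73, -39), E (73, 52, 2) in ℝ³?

Yes

The plane through A, B, C has normal n = AB × AC = (260, -320, 240) and equation n·P = 2820.
Checking the remaining points: n·D = 2820, n·E = 2820.
All equal 2820, so all 5 points lie in one plane.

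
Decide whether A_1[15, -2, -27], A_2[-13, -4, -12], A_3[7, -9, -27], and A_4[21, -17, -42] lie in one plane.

With A_1 as base: A_1A_2 = (-28, -2, 15), A_1A_3 = (-8, -7, 0), A_1A_4 = (6, -15, -15).
A_1A_3 × A_1A_4 = (105, -120, 162).
A_1A_2 · (A_1A_3 × A_1A_4) = -270.
Since -270 ≠ 0, the four points are not coplanar.

No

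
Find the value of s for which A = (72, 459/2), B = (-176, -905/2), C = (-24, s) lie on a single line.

-69/2

The three points are collinear iff det[AB; AC] = 0.
This determinant is linear in s: (-248)s + (-8556) = 0, so s = -69/2.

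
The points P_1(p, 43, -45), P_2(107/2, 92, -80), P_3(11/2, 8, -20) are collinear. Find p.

Direction P_2P_3 = (-48, -84, 60). From the y-coordinate of P_1, the parameter along the line is τ = (43 − 92)/(-84) = 7/12.
Then p = 107/2 + 7/12·(-48) = 51/2.

51/2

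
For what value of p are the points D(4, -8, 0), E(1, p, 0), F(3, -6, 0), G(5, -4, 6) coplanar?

-2

Normal to plane DFG: n = (12, 6, -6); plane equation n·P = 0.
Requiring n·E = 0: (6)p + (12) = 0.
So p = -2.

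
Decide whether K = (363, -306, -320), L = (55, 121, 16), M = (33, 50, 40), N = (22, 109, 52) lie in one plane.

With K as base: KL = (-308, 427, 336), KM = (-330, 356, 360), KN = (-341, 415, 372).
KM × KN = (-16968, 0, -15554).
KL · (KM × KN) = 0.
The scalar triple product vanishes, so the four points are coplanar.

Yes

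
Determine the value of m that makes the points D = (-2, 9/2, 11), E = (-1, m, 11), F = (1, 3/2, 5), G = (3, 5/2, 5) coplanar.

5

Coplanarity ⇔ det[DE; DF; DG] = 0.
Expanding, this is linear in m: (-12)m + (60) = 0.
So m = 5.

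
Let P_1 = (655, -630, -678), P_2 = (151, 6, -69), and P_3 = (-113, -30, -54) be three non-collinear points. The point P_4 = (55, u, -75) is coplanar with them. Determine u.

A normal to the plane is n = P_1P_2 × P_1P_3 = (31464, -153216, 186048).
P_4 lies in the plane iff n · P_1P_4 = 0.
This gives (-153216)u + (-3217536) = 0, so u = -21.

-21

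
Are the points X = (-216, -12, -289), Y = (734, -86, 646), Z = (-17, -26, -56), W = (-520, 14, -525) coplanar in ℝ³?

No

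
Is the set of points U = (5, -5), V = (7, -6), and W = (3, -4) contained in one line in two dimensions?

Yes

UV = (2, -1), UW = (-2, 1).
Twice the signed area of △UVW is (2)(1) − (-1)(-2) = 0.
The triangle is degenerate (zero area), so the points are collinear.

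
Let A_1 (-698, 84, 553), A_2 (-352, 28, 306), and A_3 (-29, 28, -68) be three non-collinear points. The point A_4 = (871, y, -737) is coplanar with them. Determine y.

A normal to the plane is n = A_1A_2 × A_1A_3 = (20944, 49623, 18088).
A_4 lies in the plane iff n · A_1A_4 = 0.
This gives (49623)y + (5359284) = 0, so y = -108.

-108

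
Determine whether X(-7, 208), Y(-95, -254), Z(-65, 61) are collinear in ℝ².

No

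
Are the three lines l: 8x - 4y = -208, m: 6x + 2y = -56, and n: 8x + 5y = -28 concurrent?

Yes

Intersecting l and m: solving the 2×2 system gives (x, y) = (-16, 20).
Substitute into n: (8)(-16) + (5)(20) = -28.
This equals -28, so (-16, 20) lies on all three lines and they are concurrent.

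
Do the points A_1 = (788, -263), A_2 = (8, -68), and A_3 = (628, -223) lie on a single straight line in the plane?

Yes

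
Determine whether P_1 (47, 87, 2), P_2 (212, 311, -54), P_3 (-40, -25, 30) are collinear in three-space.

No

P_1P_2 = (165, 224, -56), P_1P_3 = (-87, -112, 28).
P_1P_2 × P_1P_3 = (0, 252, 1008).
The cross product is nonzero, so the points do not lie on one line.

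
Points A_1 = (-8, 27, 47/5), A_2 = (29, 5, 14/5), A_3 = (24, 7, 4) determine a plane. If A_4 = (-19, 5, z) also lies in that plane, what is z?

102/5

The plane through A_1, A_2, A_3 has equation −(66/5)x − (57/5)y − 36z = -2703/5.
Substituting A_4: (-36)z + (969/5) = -2703/5, so z = 102/5.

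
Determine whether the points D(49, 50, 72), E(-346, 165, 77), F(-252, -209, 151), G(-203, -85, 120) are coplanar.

A normal to the plane through D, E, F is n = DE × DF = (10380, 29700, 136920).
The plane has equation n·P = 11851860. For G: n·G = 11798760.
11798760 ≠ 11851860, so G is off the plane.

No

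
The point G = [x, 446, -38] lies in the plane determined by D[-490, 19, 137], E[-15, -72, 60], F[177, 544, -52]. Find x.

A normal to the plane is n = DE × DF = (57624, 38416, 310072).
G lies in the plane iff n · DG = 0.
This gives (57624)x + (-9623208) = 0, so x = 167.

167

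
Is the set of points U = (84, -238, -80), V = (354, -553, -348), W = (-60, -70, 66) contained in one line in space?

No

UV = (270, -315, -268), UW = (-144, 168, 146).
UV × UW = (-966, -828, 0).
The cross product is nonzero, so the points do not lie on one line.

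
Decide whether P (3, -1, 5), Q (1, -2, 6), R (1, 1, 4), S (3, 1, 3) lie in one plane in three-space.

No

With P as base: PQ = (-2, -1, 1), PR = (-2, 2, -1), PS = (0, 2, -2).
PR × PS = (-2, -4, -4).
PQ · (PR × PS) = 4.
Since 4 ≠ 0, the four points are not coplanar.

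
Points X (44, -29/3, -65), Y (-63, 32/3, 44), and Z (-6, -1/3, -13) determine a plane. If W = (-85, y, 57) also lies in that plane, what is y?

49/3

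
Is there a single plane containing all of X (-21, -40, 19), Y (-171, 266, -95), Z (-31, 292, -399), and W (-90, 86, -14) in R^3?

Yes

The four points are coplanar iff the 3×3 determinant with rows XY, XZ, XW is zero.
Rows: (-150, 306, -114), (-10, 332, -418), (-69, 126, -33).
Expanding along the first row: (-150)(41712) − (306)(-28512) + (-114)(21648) = 0.
Zero determinant ⇒ coplanar.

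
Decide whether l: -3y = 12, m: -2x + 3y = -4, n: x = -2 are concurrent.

No

Intersecting l and m: solving the 2×2 system gives (x, y) = (-4, -4).
Substitute into n: (1)(-4) + (0)(-4) = -4.
But n requires -2 ≠ -4, so the three lines have no common point.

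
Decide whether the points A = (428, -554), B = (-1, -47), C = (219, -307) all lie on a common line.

AB = (-429, 507), AC = (-209, 247).
Twice the signed area of △ABC is (-429)(247) − (507)(-209) = 0.
The triangle is degenerate (zero area), so the points are collinear.

Yes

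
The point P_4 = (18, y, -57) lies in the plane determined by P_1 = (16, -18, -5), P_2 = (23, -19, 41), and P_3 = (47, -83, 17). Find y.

-40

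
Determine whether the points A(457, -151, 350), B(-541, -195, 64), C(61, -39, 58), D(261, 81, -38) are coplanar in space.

Yes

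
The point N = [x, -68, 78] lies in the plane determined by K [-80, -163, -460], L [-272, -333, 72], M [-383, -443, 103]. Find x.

The plane through K, L, M has equation 53250x − 53100y + 2250z = 3360300.
Substituting N: (53250)x + (3786300) = 3360300, so x = -8.

-8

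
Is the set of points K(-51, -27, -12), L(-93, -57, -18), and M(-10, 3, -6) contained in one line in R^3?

No

KL = (-42, -30, -6), KM = (41, 30, 6).
Comparing components 3 and 1: (-6)(41) − (-42)(6) = 6 ≠ 0, so KL and KM are not parallel and the points are not collinear.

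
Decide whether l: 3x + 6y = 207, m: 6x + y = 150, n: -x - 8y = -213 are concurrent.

The three lines meet at one point iff the augmented coefficient matrix [aᵢ bᵢ cᵢ] has rank < 3, i.e. its determinant vanishes.
Here the determinant is 0.
It vanishes, so the lines are concurrent at (21, 24).

Yes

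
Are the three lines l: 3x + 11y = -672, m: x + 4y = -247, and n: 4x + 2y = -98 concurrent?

Intersecting l and m: solving the 2×2 system gives (x, y) = (29, -69).
Substitute into n: (4)(29) + (2)(-69) = -22.
But n requires -98 ≠ -22, so the three lines have no common point.

No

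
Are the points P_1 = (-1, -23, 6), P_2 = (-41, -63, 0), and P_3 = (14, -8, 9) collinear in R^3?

P_1P_2 = (-40, -40, -6), P_1P_3 = (15, 15, 3).
P_1P_2 × P_1P_3 = (-30, 30, 0).
The cross product is nonzero, so the points do not lie on one line.

No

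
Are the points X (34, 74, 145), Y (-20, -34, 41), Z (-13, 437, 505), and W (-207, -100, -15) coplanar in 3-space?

No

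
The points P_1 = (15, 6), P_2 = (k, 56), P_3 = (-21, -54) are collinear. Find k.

The three points are collinear iff det[P_1P_2; P_1P_3] = 0.
This determinant is linear in k: (-60)k + (2700) = 0, so k = 45.

45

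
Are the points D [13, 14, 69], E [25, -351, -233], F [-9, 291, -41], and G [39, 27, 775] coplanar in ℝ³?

Yes

The four points are coplanar iff the 3×3 determinant with rows DE, DF, DG is zero.
Rows: (12, -365, -302), (-22, 277, -110), (26, 13, 706).
Expanding along the first row: (12)(196992) − (-365)(-12672) + (-302)(-7488) = 0.
Zero determinant ⇒ coplanar.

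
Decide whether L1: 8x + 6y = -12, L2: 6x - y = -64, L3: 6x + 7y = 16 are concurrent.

Yes

The three lines meet at one point iff the augmented coefficient matrix [aᵢ bᵢ cᵢ] has rank < 3, i.e. its determinant vanishes.
Here the determinant is 0.
It vanishes, so the lines are concurrent at (-9, 10).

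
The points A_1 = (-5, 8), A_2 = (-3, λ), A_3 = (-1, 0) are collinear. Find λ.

Collinearity: (A_2 − A_1) must be parallel to (A_3 − A_1) = (4, -8).
Cross-multiplying the components: (λ − 8)·(4) = (2)·(-8).
Solving gives λ = 4.

4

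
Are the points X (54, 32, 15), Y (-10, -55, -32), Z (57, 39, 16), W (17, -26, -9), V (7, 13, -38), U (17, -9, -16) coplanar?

The plane through X, Y, Z has normal n = XY × XZ = (242, -77, -187) and equation n·P = 7799.
Checking the remaining points: n·W = 7799, n·V = 7799, n·U = 7799.
All equal 7799, so all 6 points lie in one plane.

Yes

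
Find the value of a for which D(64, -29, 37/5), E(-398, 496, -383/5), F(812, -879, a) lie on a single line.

717/5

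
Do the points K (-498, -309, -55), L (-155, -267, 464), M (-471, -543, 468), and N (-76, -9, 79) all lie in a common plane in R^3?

Yes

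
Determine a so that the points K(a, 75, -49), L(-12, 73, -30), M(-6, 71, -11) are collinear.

-18

Direction LM = (6, -2, 19). From the y-coordinate of K, the parameter along the line is τ = (75 − 73)/(-2) = -1.
Then a = (-12) + (-1)·(6) = -18.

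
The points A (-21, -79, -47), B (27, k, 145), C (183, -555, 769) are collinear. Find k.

-191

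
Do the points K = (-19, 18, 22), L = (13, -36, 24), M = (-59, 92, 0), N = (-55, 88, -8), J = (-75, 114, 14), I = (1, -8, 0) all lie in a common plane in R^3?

The plane through K, L, M has normal n = KL × KM = (1040, 624, 208) and equation n·P = -3952.
Checking the remaining points: n·N = -3952, n·J = -3952, n·I = -3952.
All equal -3952, so all 6 points lie in one plane.

Yes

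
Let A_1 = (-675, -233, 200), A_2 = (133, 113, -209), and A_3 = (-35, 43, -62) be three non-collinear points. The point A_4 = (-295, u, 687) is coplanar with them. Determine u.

-49

A normal to the plane is n = A_1A_2 × A_1A_3 = (22232, -50064, 1568).
A_4 lies in the plane iff n · A_1A_4 = 0.
This gives (-50064)u + (-2453136) = 0, so u = -49.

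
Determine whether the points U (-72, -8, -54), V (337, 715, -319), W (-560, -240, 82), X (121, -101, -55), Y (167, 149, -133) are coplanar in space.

The plane through U, V, W has normal n = UV × UW = (36848, 73696, 257936) and equation n·P = -17171168.
Checking the remaining points: n·X = -17171168, n·Y = -17171168.
All equal -17171168, so all 5 points lie in one plane.

Yes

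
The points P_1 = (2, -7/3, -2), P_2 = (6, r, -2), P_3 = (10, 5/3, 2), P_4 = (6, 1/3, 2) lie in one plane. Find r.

Coplanarity ⇔ det[P_1P_2; P_1P_3; P_1P_4] = 0.
Expanding, this is linear in r: (-16)r + (-16) = 0.
So r = -1.

-1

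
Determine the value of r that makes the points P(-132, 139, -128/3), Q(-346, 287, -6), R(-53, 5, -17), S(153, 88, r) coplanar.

-491/3

Normal to plane PQR: n = (8712, 25168/3, 16984); plane equation n·X = -2125552/3.
Requiring n·S = -2125552/3: (16984)r + (6213592/3) = -2125552/3.
So r = -491/3.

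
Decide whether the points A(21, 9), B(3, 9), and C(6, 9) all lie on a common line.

Yes

AB = (-18, 0), AC = (-15, 0).
Checking proportionality: AC = 5/6·AB, so the vectors are parallel and the points are collinear.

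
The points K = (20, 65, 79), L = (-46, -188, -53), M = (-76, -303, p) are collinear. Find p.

-113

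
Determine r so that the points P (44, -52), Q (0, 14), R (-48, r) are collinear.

The three points are collinear iff det[PQ; PR] = 0.
This determinant is linear in r: (-44)r + (3784) = 0, so r = 86.

86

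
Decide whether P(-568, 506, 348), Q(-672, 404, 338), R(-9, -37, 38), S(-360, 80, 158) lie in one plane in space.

With P as base: PQ = (-104, -102, -10), PR = (559, -543, -310), PS = (208, -426, -190).
PR × PS = (-28890, 41730, -125190).
PQ · (PR × PS) = 0.
The scalar triple product vanishes, so the four points are coplanar.

Yes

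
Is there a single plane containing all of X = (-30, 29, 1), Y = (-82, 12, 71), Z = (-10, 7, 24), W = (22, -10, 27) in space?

No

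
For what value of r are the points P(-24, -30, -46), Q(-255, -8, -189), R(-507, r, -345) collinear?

Collinearity requires PQ × PR = 0; each component is linear in r.
The x-component gives (143)r + (-2288) = 0, so r = 16.
The remaining components then also vanish.

16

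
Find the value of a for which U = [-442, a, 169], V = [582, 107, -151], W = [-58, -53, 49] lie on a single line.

Collinearity requires UV × UW = 0; each component is linear in a.
The x-component gives (-200)a + (-29800) = 0, so a = -149.
The remaining components then also vanish.

-149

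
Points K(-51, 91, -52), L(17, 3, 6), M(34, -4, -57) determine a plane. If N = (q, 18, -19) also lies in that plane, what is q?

Coplanarity requires KL · (KM × KN) = 0.
KL = (68, -88, 58), KM = (85, -95, -5); the triple product is linear in q with coefficient 5950 and constant term -47600.
Setting it to zero: q = 8.

8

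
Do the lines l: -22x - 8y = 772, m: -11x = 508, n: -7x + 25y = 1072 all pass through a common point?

No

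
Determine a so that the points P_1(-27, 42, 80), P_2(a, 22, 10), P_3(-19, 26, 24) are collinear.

-17

Collinearity requires P_1P_2 × P_1P_3 = 0; each component is linear in a.
The y-component gives (56)a + (952) = 0, so a = -17.
The remaining components then also vanish.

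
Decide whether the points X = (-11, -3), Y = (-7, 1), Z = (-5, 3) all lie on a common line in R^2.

Yes

XY = (4, 4), XZ = (6, 6).
Twice the signed area of △XYZ is (4)(6) − (4)(6) = 0.
The triangle is degenerate (zero area), so the points are collinear.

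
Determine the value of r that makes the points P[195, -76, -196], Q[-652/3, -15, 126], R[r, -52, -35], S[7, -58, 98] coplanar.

64/3

Coplanarity ⇔ det[PQ; PR; PS] = 0.
Expanding, this is linear in r: (-12138)r + (258944) = 0.
So r = 64/3.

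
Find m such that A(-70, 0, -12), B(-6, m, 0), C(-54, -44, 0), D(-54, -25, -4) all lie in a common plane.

-5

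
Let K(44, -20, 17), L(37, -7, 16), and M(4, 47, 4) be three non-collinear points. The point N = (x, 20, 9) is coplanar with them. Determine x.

A normal to the plane is n = KL × KM = (-102, -51, 51).
N lies in the plane iff n · KN = 0.
This gives (-102)x + (2040) = 0, so x = 20.

20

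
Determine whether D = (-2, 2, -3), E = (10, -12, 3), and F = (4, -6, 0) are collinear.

No

DE = (12, -14, 6), DF = (6, -8, 3).
Comparing components 2 and 3: (-14)(3) − (6)(-8) = 6 ≠ 0, so DE and DF are not parallel and the points are not collinear.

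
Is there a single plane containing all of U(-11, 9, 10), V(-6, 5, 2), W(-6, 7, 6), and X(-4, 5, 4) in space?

No

A normal to the plane through U, V, W is n = UV × UW = (0, -20, 10).
The plane has equation n·P = -80. For X: n·X = -60.
-60 ≠ -80, so X is off the plane.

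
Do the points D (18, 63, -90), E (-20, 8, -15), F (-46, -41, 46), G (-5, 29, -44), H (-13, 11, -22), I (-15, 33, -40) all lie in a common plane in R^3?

The plane through D, E, F has normal n = DE × DF = (320, 368, 432) and equation n·P = -9936.
Checking the remaining points: n·G = -9936, n·H = -9616, n·I = -9936.
Since n·H = -9616 ≠ -9936, H is off the plane and the points are not all coplanar.

No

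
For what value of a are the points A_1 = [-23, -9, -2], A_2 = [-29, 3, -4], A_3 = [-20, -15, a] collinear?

Direction A_1A_2 = (-6, 12, -2). From the x-coordinate of A_3, the parameter along the line is τ = (-20 − (-23))/(-6) = -1/2.
Then a = (-2) + (-1/2)·(-2) = -1.

-1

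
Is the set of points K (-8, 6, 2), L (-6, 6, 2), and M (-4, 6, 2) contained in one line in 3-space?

Yes

KL = (2, 0, 0), KM = (4, 0, 0).
KL × KM = (0, 0, 0).
The cross product vanishes, so the three points are collinear.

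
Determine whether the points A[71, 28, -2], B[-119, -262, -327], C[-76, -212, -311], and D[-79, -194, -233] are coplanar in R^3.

The four points are coplanar iff the 3×3 determinant with rows AB, AC, AD is zero.
Rows: (-190, -290, -325), (-147, -240, -309), (-150, -222, -231).
Expanding along the first row: (-190)(-13158) − (-290)(-12393) + (-325)(-3366) = 0.
Zero determinant ⇒ coplanar.

Yes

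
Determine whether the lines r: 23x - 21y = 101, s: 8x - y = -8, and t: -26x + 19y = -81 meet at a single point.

No

Lines aᵢx + bᵢy = cᵢ with pairwise distinct directions are concurrent exactly when det[aᵢ bᵢ cᵢ] = 0.
Here the determinant is 109.
Nonzero, so no common point exists.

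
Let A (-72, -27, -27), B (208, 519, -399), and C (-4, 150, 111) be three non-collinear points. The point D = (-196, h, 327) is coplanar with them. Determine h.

-232

A normal to the plane is n = AB × AC = (141192, -63936, 12432).
D lies in the plane iff n · AD = 0.
This gives (-63936)h + (-14833152) = 0, so h = -232.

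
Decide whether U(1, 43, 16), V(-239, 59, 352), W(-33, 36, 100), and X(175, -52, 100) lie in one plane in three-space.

Yes

With U as base: UV = (-240, 16, 336), UW = (-34, -7, 84), UX = (174, -95, 84).
UW × UX = (7392, 17472, 4448).
UV · (UW × UX) = 0.
The scalar triple product vanishes, so the four points are coplanar.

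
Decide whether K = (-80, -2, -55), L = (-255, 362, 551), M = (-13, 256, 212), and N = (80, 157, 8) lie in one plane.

A normal to the plane through K, L, M is n = KL × KM = (-59160, 87327, -69538).
The plane has equation n·P = 8382736. For N: n·N = 8421235.
8421235 ≠ 8382736, so N is off the plane.

No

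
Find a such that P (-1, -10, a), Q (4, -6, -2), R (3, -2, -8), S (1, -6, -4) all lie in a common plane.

0

The points are coplanar iff PQ · (PR × PS) = 0.
Expanding, this is linear in a: (-12)a + (0) = 0.
So a = 0.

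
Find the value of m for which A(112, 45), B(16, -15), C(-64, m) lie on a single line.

Collinearity: (C − A) must be parallel to (B − A) = (-96, -60).
Cross-multiplying the components: (m − 45)·(-96) = (-176)·(-60).
Solving gives m = -65.

-65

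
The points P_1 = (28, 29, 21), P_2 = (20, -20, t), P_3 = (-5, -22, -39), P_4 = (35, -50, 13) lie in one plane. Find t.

-2

Normal to plane P_1P_3P_4: n = (-4332, -684, 2964); plane equation n·P = -78888.
Requiring n·P_2 = -78888: (2964)t + (-72960) = -78888.
So t = -2.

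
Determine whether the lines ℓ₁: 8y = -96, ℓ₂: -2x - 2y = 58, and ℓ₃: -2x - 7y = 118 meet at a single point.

Yes

The three lines meet at one point iff the augmented coefficient matrix [aᵢ bᵢ cᵢ] has rank < 3, i.e. its determinant vanishes.
Here the determinant is 0.
It vanishes, so the lines are concurrent at (-17, -12).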